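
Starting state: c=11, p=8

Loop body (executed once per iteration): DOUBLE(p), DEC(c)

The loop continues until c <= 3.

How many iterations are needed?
8

Tracing iterations:
Initial: c=11, p=8
After iteration 1: c=10, p=16
After iteration 2: c=9, p=32
After iteration 3: c=8, p=64
After iteration 4: c=7, p=128
After iteration 5: c=6, p=256
After iteration 6: c=5, p=512
After iteration 7: c=4, p=1024
After iteration 8: c=3, p=2048
c <= 3 now holds, so the loop exits after 8 iterations.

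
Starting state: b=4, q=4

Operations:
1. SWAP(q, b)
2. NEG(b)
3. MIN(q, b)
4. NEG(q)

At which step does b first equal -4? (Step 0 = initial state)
Step 2

Tracing b:
Initial: b = 4
After step 1: b = 4
After step 2: b = -4 ← first occurrence
After step 3: b = -4
After step 4: b = -4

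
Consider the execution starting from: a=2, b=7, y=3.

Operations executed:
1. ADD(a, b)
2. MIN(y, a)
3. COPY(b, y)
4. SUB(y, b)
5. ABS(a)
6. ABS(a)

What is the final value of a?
a = 9

Tracing execution:
Step 1: ADD(a, b) → a = 9
Step 2: MIN(y, a) → a = 9
Step 3: COPY(b, y) → a = 9
Step 4: SUB(y, b) → a = 9
Step 5: ABS(a) → a = 9
Step 6: ABS(a) → a = 9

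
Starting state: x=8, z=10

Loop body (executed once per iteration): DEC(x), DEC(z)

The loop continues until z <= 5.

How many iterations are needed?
5

Tracing iterations:
Initial: x=8, z=10
After iteration 1: x=7, z=9
After iteration 2: x=6, z=8
After iteration 3: x=5, z=7
After iteration 4: x=4, z=6
After iteration 5: x=3, z=5
z <= 5 now holds, so the loop exits after 5 iterations.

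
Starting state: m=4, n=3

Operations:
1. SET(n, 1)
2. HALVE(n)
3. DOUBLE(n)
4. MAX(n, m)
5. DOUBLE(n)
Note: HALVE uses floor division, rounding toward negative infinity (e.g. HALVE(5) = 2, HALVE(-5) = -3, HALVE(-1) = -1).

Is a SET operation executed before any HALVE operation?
Yes

First SET: step 1
First HALVE: step 2
Since 1 < 2, SET comes first.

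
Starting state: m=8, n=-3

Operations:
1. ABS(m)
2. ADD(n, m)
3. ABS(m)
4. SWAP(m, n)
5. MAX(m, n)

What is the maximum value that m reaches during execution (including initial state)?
8

Values of m at each step:
Initial: m = 8 ← maximum
After step 1: m = 8
After step 2: m = 8
After step 3: m = 8
After step 4: m = 5
After step 5: m = 8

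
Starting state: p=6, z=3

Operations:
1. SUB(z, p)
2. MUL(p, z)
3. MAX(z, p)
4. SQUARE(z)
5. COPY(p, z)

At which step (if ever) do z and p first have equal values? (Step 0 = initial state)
Step 5

z and p first become equal after step 5.

Comparing values at each step:
Initial: z=3, p=6
After step 1: z=-3, p=6
After step 2: z=-3, p=-18
After step 3: z=-3, p=-18
After step 4: z=9, p=-18
After step 5: z=9, p=9 ← equal!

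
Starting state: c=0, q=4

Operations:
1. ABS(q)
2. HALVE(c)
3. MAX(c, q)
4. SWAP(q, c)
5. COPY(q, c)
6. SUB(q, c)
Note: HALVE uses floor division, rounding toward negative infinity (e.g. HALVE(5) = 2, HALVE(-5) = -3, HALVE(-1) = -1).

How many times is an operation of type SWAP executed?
1

Counting SWAP operations:
Step 4: SWAP(q, c) ← SWAP
Total: 1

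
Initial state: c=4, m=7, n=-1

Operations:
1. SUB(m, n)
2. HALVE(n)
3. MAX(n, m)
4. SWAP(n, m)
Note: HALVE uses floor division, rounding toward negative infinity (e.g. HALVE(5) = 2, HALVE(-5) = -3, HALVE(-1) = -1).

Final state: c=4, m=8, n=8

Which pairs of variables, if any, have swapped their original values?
None

Comparing initial and final values:
n: -1 → 8
c: 4 → 4
m: 7 → 8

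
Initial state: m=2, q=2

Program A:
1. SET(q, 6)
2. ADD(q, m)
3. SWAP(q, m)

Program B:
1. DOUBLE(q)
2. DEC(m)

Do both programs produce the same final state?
No

Program A final state: m=8, q=2
Program B final state: m=1, q=4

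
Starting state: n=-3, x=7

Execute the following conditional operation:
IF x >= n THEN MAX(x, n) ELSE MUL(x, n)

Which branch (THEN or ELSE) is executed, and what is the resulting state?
Branch: THEN, Final state: n=-3, x=7

Evaluating condition: x >= n
x = 7, n = -3
Condition is True, so THEN branch executes
After MAX(x, n): n=-3, x=7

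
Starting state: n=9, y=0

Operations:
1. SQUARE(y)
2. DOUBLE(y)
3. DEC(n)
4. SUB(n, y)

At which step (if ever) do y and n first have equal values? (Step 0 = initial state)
Never

y and n never become equal during execution.

Comparing values at each step:
Initial: y=0, n=9
After step 1: y=0, n=9
After step 2: y=0, n=9
After step 3: y=0, n=8
After step 4: y=0, n=8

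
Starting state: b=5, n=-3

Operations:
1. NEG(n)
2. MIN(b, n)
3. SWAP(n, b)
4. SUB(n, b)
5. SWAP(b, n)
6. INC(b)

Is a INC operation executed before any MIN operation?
No

First INC: step 6
First MIN: step 2
Since 6 > 2, MIN comes first.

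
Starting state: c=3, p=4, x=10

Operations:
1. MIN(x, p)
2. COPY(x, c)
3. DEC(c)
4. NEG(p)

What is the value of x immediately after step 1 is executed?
x = 4

Tracing x through execution:
Initial: x = 10
After step 1 (MIN(x, p)): x = 4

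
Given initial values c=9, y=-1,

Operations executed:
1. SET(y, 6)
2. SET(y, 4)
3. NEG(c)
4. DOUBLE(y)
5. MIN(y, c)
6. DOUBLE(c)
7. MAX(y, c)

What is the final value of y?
y = -9

Tracing execution:
Step 1: SET(y, 6) → y = 6
Step 2: SET(y, 4) → y = 4
Step 3: NEG(c) → y = 4
Step 4: DOUBLE(y) → y = 8
Step 5: MIN(y, c) → y = -9
Step 6: DOUBLE(c) → y = -9
Step 7: MAX(y, c) → y = -9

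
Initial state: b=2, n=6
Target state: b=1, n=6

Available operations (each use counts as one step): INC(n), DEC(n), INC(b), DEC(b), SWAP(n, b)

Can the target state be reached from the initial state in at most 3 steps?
Yes

Path (1 step): DEC(b)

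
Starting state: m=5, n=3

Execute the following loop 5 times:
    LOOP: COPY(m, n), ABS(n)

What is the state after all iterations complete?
m=3, n=3

Iteration trace:
Start: m=5, n=3
After iteration 1: m=3, n=3
After iteration 2: m=3, n=3
After iteration 3: m=3, n=3
After iteration 4: m=3, n=3
After iteration 5: m=3, n=3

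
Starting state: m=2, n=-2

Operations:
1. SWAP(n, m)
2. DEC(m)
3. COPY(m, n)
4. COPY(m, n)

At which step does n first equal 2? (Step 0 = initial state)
Step 1

Tracing n:
Initial: n = -2
After step 1: n = 2 ← first occurrence
After step 2: n = 2
After step 3: n = 2
After step 4: n = 2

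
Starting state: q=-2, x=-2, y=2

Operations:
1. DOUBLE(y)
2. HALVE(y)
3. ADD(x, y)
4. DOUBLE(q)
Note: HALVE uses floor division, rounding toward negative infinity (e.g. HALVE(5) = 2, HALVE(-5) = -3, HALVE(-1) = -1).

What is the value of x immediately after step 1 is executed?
x = -2

Tracing x through execution:
Initial: x = -2
After step 1 (DOUBLE(y)): x = -2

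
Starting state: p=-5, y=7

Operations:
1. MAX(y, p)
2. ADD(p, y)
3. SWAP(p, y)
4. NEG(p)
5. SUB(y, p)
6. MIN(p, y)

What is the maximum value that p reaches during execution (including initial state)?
7

Values of p at each step:
Initial: p = -5
After step 1: p = -5
After step 2: p = 2
After step 3: p = 7 ← maximum
After step 4: p = -7
After step 5: p = -7
After step 6: p = -7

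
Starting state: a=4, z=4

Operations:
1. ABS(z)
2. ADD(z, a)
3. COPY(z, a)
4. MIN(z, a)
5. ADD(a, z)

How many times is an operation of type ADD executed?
2

Counting ADD operations:
Step 2: ADD(z, a) ← ADD
Step 5: ADD(a, z) ← ADD
Total: 2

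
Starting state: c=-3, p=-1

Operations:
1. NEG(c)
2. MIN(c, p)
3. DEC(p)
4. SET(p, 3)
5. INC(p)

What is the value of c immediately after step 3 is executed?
c = -1

Tracing c through execution:
Initial: c = -3
After step 1 (NEG(c)): c = 3
After step 2 (MIN(c, p)): c = -1
After step 3 (DEC(p)): c = -1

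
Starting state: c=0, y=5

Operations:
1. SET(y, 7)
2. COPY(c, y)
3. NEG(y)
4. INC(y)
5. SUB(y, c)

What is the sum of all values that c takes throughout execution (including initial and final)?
28

Values of c at each step:
Initial: c = 0
After step 1: c = 0
After step 2: c = 7
After step 3: c = 7
After step 4: c = 7
After step 5: c = 7
Sum = 0 + 0 + 7 + 7 + 7 + 7 = 28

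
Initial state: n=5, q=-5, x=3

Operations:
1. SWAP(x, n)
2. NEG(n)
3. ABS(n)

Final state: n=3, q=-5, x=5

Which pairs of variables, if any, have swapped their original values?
(n, x)

Comparing initial and final values:
q: -5 → -5
n: 5 → 3
x: 3 → 5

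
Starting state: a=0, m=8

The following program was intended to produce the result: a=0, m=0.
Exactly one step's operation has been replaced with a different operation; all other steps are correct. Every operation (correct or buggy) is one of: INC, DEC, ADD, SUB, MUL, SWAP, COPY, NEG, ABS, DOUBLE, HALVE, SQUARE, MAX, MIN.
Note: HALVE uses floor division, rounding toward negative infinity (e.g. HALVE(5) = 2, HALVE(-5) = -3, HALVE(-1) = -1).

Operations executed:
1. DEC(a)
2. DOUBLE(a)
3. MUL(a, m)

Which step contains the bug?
Step 1

Trace with buggy code:
Initial: a=0, m=8
After step 1: a=-1, m=8
After step 2: a=-2, m=8
After step 3: a=-16, m=8
Actual final a=-16, m=8 ≠ expected a=0, m=0.
Step 1 is the only position where a single-operation replacement can produce the expected result.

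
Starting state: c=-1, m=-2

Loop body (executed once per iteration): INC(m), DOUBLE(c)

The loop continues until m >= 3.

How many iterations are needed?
5

Tracing iterations:
Initial: c=-1, m=-2
After iteration 1: c=-2, m=-1
After iteration 2: c=-4, m=0
After iteration 3: c=-8, m=1
After iteration 4: c=-16, m=2
After iteration 5: c=-32, m=3
m >= 3 now holds, so the loop exits after 5 iterations.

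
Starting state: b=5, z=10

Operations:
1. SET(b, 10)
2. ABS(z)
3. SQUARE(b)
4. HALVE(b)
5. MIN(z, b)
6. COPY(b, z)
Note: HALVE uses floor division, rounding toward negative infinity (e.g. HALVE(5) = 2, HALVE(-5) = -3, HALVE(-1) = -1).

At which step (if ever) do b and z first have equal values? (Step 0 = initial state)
Step 1

b and z first become equal after step 1.

Comparing values at each step:
Initial: b=5, z=10
After step 1: b=10, z=10 ← equal!
After step 2: b=10, z=10 ← equal!
After step 3: b=100, z=10
After step 4: b=50, z=10
After step 5: b=50, z=10
After step 6: b=10, z=10 ← equal!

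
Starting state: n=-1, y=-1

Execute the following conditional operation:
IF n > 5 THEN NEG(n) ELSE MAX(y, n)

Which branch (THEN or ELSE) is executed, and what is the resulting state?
Branch: ELSE, Final state: n=-1, y=-1

Evaluating condition: n > 5
n = -1
Condition is False, so ELSE branch executes
After MAX(y, n): n=-1, y=-1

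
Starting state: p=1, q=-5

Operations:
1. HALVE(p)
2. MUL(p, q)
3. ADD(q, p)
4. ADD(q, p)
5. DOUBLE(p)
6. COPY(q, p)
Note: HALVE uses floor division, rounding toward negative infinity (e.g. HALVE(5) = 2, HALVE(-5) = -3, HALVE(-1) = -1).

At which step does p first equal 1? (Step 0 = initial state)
Step 0

Tracing p:
Initial: p = 1 ← first occurrence
After step 1: p = 0
After step 2: p = 0
After step 3: p = 0
After step 4: p = 0
After step 5: p = 0
After step 6: p = 0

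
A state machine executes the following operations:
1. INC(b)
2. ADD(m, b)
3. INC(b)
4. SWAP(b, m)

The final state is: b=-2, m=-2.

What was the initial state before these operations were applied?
b=-4, m=1

Working backwards:
Final state: b=-2, m=-2
Before step 4 (SWAP(b, m)): b=-2, m=-2
Before step 3 (INC(b)): b=-3, m=-2
Before step 2 (ADD(m, b)): b=-3, m=1
Before step 1 (INC(b)): b=-4, m=1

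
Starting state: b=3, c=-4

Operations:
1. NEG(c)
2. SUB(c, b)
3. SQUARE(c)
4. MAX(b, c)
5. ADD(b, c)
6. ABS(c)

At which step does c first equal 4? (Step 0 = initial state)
Step 1

Tracing c:
Initial: c = -4
After step 1: c = 4 ← first occurrence
After step 2: c = 1
After step 3: c = 1
After step 4: c = 1
After step 5: c = 1
After step 6: c = 1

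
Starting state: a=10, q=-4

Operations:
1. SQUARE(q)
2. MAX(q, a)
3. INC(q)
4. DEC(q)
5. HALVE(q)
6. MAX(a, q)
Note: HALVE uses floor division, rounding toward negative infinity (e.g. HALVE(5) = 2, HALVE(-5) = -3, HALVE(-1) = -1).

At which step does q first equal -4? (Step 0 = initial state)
Step 0

Tracing q:
Initial: q = -4 ← first occurrence
After step 1: q = 16
After step 2: q = 16
After step 3: q = 17
After step 4: q = 16
After step 5: q = 8
After step 6: q = 8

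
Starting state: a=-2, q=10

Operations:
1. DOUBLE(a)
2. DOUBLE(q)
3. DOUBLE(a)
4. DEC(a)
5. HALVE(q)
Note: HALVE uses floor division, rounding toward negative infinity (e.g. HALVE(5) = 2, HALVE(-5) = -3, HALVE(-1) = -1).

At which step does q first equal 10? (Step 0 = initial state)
Step 0

Tracing q:
Initial: q = 10 ← first occurrence
After step 1: q = 10
After step 2: q = 20
After step 3: q = 20
After step 4: q = 20
After step 5: q = 10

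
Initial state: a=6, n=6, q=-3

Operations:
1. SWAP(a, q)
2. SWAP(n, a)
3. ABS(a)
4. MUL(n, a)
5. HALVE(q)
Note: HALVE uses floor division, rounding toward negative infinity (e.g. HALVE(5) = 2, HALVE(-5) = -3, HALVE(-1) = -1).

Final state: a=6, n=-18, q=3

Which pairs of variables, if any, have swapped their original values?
None

Comparing initial and final values:
a: 6 → 6
q: -3 → 3
n: 6 → -18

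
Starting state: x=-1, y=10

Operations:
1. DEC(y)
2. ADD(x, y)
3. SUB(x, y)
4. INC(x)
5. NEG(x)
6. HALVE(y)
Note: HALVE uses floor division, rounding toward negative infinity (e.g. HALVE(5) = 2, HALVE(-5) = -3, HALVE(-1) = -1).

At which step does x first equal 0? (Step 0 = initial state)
Step 4

Tracing x:
Initial: x = -1
After step 1: x = -1
After step 2: x = 8
After step 3: x = -1
After step 4: x = 0 ← first occurrence
After step 5: x = 0
After step 6: x = 0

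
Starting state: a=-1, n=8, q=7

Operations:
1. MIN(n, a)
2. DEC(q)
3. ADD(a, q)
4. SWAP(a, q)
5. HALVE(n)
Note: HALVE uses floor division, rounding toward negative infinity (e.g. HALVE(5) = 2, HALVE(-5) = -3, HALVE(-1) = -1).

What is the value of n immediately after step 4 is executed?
n = -1

Tracing n through execution:
Initial: n = 8
After step 1 (MIN(n, a)): n = -1
After step 2 (DEC(q)): n = -1
After step 3 (ADD(a, q)): n = -1
After step 4 (SWAP(a, q)): n = -1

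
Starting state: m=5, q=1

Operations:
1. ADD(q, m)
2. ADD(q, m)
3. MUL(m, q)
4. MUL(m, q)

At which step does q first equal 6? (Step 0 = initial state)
Step 1

Tracing q:
Initial: q = 1
After step 1: q = 6 ← first occurrence
After step 2: q = 11
After step 3: q = 11
After step 4: q = 11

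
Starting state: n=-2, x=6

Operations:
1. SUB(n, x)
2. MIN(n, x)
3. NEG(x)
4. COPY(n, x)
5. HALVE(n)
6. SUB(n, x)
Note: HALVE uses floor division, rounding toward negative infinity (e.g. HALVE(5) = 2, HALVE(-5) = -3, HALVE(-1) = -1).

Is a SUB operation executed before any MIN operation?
Yes

First SUB: step 1
First MIN: step 2
Since 1 < 2, SUB comes first.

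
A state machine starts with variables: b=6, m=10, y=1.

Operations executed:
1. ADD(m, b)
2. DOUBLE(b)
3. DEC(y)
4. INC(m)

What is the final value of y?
y = 0

Tracing execution:
Step 1: ADD(m, b) → y = 1
Step 2: DOUBLE(b) → y = 1
Step 3: DEC(y) → y = 0
Step 4: INC(m) → y = 0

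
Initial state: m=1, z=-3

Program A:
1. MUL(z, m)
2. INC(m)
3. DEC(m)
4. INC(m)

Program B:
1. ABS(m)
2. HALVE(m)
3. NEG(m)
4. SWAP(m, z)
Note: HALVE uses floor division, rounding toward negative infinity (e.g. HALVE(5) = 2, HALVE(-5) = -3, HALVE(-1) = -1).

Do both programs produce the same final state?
No

Program A final state: m=2, z=-3
Program B final state: m=-3, z=0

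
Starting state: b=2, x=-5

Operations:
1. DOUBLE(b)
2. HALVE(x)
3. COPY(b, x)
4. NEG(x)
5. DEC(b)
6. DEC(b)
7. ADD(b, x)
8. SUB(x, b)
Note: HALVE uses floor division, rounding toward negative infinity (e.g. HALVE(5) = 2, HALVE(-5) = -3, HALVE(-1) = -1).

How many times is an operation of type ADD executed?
1

Counting ADD operations:
Step 7: ADD(b, x) ← ADD
Total: 1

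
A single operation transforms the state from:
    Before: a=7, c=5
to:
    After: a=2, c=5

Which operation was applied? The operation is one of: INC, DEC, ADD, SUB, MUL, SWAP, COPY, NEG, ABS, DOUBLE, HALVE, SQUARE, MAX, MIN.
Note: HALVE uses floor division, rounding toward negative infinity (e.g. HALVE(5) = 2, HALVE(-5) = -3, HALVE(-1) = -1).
SUB(a, c)

Analyzing the change:
Before: a=7, c=5
After: a=2, c=5
Variable a changed from 7 to 2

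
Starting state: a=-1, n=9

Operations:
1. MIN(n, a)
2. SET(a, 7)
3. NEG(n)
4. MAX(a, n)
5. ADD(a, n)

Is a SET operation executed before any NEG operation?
Yes

First SET: step 2
First NEG: step 3
Since 2 < 3, SET comes first.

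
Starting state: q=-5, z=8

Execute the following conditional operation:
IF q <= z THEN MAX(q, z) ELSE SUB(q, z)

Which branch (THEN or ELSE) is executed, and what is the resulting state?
Branch: THEN, Final state: q=8, z=8

Evaluating condition: q <= z
q = -5, z = 8
Condition is True, so THEN branch executes
After MAX(q, z): q=8, z=8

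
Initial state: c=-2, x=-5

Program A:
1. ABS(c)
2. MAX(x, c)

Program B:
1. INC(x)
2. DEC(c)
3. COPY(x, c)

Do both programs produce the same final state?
No

Program A final state: c=2, x=2
Program B final state: c=-3, x=-3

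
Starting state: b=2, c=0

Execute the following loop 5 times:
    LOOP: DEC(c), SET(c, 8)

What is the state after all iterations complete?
b=2, c=8

Iteration trace:
Start: b=2, c=0
After iteration 1: b=2, c=8
After iteration 2: b=2, c=8
After iteration 3: b=2, c=8
After iteration 4: b=2, c=8
After iteration 5: b=2, c=8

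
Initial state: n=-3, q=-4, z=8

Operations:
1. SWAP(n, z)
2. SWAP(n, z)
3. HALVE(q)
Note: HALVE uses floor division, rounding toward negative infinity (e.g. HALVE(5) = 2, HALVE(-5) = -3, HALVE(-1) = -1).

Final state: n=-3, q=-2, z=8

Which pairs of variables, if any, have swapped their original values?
None

Comparing initial and final values:
q: -4 → -2
z: 8 → 8
n: -3 → -3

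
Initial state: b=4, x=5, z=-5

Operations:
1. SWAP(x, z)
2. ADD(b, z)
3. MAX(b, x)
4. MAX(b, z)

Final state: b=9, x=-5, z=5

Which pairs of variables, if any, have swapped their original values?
(z, x)

Comparing initial and final values:
z: -5 → 5
b: 4 → 9
x: 5 → -5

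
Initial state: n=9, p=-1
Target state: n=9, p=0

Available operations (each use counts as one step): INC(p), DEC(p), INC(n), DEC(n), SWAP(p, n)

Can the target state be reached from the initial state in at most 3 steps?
Yes

Path (1 step): INC(p)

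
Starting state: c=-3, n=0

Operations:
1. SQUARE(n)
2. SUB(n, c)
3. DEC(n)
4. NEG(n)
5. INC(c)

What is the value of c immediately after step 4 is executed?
c = -3

Tracing c through execution:
Initial: c = -3
After step 1 (SQUARE(n)): c = -3
After step 2 (SUB(n, c)): c = -3
After step 3 (DEC(n)): c = -3
After step 4 (NEG(n)): c = -3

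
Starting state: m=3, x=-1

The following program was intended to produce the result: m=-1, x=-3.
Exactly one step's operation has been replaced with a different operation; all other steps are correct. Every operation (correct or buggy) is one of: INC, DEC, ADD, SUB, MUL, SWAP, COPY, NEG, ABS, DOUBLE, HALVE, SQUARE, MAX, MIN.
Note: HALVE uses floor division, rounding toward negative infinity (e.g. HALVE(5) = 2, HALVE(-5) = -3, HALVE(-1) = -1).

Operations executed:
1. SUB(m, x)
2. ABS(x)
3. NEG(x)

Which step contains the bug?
Step 1

Trace with buggy code:
Initial: m=3, x=-1
After step 1: m=4, x=-1
After step 2: m=4, x=1
After step 3: m=4, x=-1
Actual final m=4, x=-1 ≠ expected m=-1, x=-3.
Step 1 is the only position where a single-operation replacement can produce the expected result.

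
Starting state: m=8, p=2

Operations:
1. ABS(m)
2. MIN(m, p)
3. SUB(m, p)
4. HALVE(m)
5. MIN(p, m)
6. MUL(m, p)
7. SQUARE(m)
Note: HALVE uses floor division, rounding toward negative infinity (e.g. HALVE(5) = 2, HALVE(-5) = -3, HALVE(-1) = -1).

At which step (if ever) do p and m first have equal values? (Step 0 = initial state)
Step 2

p and m first become equal after step 2.

Comparing values at each step:
Initial: p=2, m=8
After step 1: p=2, m=8
After step 2: p=2, m=2 ← equal!
After step 3: p=2, m=0
After step 4: p=2, m=0
After step 5: p=0, m=0 ← equal!
After step 6: p=0, m=0 ← equal!
After step 7: p=0, m=0 ← equal!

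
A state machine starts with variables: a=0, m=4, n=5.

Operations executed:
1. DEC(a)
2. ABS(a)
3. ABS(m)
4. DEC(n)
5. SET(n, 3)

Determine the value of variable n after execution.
n = 3

Tracing execution:
Step 1: DEC(a) → n = 5
Step 2: ABS(a) → n = 5
Step 3: ABS(m) → n = 5
Step 4: DEC(n) → n = 4
Step 5: SET(n, 3) → n = 3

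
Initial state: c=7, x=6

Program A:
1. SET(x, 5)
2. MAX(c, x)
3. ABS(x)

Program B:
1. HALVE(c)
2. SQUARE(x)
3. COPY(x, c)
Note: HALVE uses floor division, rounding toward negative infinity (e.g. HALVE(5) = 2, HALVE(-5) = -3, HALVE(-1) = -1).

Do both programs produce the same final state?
No

Program A final state: c=7, x=5
Program B final state: c=3, x=3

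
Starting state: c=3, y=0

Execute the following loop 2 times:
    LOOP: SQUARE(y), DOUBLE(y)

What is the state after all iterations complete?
c=3, y=0

Iteration trace:
Start: c=3, y=0
After iteration 1: c=3, y=0
After iteration 2: c=3, y=0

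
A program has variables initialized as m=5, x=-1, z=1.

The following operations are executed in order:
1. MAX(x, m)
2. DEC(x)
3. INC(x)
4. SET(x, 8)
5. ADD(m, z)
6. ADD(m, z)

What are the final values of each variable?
{m: 7, x: 8, z: 1}

Step-by-step execution:
Initial: m=5, x=-1, z=1
After step 1 (MAX(x, m)): m=5, x=5, z=1
After step 2 (DEC(x)): m=5, x=4, z=1
After step 3 (INC(x)): m=5, x=5, z=1
After step 4 (SET(x, 8)): m=5, x=8, z=1
After step 5 (ADD(m, z)): m=6, x=8, z=1
After step 6 (ADD(m, z)): m=7, x=8, z=1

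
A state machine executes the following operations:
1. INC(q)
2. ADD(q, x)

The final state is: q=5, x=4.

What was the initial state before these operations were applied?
q=0, x=4

Working backwards:
Final state: q=5, x=4
Before step 2 (ADD(q, x)): q=1, x=4
Before step 1 (INC(q)): q=0, x=4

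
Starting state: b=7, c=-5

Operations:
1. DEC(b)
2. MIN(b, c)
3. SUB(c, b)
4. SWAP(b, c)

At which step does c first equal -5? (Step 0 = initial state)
Step 0

Tracing c:
Initial: c = -5 ← first occurrence
After step 1: c = -5
After step 2: c = -5
After step 3: c = 0
After step 4: c = -5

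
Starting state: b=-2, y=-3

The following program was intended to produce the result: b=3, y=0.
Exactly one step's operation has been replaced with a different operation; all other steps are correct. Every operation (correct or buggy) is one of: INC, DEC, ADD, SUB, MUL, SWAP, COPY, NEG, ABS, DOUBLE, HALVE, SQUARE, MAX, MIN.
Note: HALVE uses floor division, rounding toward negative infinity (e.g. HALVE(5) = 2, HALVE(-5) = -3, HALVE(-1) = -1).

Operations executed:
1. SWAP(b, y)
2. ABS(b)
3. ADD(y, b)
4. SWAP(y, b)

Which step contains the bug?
Step 4

Trace with buggy code:
Initial: b=-2, y=-3
After step 1: b=-3, y=-2
After step 2: b=3, y=-2
After step 3: b=3, y=1
After step 4: b=1, y=3
Actual final b=1, y=3 ≠ expected b=3, y=0.
Step 4 is the only position where a single-operation replacement can produce the expected result.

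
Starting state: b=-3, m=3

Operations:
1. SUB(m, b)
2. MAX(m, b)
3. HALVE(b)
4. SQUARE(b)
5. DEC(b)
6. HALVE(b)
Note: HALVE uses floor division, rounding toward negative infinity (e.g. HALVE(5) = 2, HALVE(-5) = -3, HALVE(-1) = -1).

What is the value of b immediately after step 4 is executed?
b = 4

Tracing b through execution:
Initial: b = -3
After step 1 (SUB(m, b)): b = -3
After step 2 (MAX(m, b)): b = -3
After step 3 (HALVE(b)): b = -2
After step 4 (SQUARE(b)): b = 4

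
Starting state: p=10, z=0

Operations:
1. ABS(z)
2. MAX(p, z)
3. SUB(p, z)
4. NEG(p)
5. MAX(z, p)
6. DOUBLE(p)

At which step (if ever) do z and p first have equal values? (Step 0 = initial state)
Never

z and p never become equal during execution.

Comparing values at each step:
Initial: z=0, p=10
After step 1: z=0, p=10
After step 2: z=0, p=10
After step 3: z=0, p=10
After step 4: z=0, p=-10
After step 5: z=0, p=-10
After step 6: z=0, p=-20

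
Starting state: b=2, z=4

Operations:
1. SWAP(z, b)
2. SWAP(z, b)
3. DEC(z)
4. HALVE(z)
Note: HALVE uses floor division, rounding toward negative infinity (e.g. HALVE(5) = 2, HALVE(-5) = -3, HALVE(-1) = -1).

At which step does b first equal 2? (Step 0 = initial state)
Step 0

Tracing b:
Initial: b = 2 ← first occurrence
After step 1: b = 4
After step 2: b = 2
After step 3: b = 2
After step 4: b = 2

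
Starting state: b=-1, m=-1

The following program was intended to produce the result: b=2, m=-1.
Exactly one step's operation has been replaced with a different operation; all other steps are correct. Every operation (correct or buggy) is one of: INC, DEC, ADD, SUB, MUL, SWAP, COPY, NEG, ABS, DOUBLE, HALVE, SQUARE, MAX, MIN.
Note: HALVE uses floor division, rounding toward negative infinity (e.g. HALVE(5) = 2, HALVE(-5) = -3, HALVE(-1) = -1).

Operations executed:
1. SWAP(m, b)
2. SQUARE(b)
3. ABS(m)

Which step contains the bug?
Step 3

Trace with buggy code:
Initial: b=-1, m=-1
After step 1: b=-1, m=-1
After step 2: b=1, m=-1
After step 3: b=1, m=1
Actual final b=1, m=1 ≠ expected b=2, m=-1.
Step 3 is the only position where a single-operation replacement can produce the expected result.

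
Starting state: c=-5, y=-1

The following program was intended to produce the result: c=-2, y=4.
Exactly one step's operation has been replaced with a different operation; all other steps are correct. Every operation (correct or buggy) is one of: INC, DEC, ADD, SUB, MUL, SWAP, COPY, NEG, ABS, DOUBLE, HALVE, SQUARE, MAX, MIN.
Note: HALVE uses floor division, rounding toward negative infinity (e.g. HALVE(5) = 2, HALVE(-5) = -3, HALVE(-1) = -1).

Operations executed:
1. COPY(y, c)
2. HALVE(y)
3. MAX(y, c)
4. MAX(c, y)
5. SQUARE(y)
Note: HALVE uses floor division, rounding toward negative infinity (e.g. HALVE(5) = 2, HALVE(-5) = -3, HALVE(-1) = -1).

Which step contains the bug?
Step 3

Trace with buggy code:
Initial: c=-5, y=-1
After step 1: c=-5, y=-5
After step 2: c=-5, y=-3
After step 3: c=-5, y=-3
After step 4: c=-3, y=-3
After step 5: c=-3, y=9
Actual final c=-3, y=9 ≠ expected c=-2, y=4.
Step 3 is the only position where a single-operation replacement can produce the expected result.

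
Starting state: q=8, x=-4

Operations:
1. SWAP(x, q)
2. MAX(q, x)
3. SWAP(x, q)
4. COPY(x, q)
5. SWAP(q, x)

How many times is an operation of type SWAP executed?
3

Counting SWAP operations:
Step 1: SWAP(x, q) ← SWAP
Step 3: SWAP(x, q) ← SWAP
Step 5: SWAP(q, x) ← SWAP
Total: 3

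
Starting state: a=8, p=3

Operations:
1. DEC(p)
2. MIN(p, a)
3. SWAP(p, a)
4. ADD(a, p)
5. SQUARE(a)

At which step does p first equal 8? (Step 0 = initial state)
Step 3

Tracing p:
Initial: p = 3
After step 1: p = 2
After step 2: p = 2
After step 3: p = 8 ← first occurrence
After step 4: p = 8
After step 5: p = 8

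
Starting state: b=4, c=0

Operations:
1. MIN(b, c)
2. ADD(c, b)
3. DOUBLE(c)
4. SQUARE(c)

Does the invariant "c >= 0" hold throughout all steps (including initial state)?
Yes

The invariant holds at every step.

State at each step:
Initial: b=4, c=0
After step 1: b=0, c=0
After step 2: b=0, c=0
After step 3: b=0, c=0
After step 4: b=0, c=0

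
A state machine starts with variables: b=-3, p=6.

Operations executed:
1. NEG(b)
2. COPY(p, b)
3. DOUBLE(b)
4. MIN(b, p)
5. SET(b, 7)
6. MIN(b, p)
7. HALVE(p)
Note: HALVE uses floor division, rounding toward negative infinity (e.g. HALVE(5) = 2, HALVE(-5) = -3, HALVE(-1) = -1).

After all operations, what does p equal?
p = 1

Tracing execution:
Step 1: NEG(b) → p = 6
Step 2: COPY(p, b) → p = 3
Step 3: DOUBLE(b) → p = 3
Step 4: MIN(b, p) → p = 3
Step 5: SET(b, 7) → p = 3
Step 6: MIN(b, p) → p = 3
Step 7: HALVE(p) → p = 1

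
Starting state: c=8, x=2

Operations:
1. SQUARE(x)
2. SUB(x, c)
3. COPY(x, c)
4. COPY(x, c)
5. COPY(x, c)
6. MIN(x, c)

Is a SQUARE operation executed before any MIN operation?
Yes

First SQUARE: step 1
First MIN: step 6
Since 1 < 6, SQUARE comes first.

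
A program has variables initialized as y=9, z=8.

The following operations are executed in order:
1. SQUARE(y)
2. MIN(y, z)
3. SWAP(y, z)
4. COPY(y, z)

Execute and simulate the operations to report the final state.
{y: 8, z: 8}

Step-by-step execution:
Initial: y=9, z=8
After step 1 (SQUARE(y)): y=81, z=8
After step 2 (MIN(y, z)): y=8, z=8
After step 3 (SWAP(y, z)): y=8, z=8
After step 4 (COPY(y, z)): y=8, z=8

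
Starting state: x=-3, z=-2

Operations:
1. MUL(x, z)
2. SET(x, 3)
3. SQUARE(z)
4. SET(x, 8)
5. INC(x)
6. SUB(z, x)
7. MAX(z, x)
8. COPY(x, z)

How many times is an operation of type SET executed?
2

Counting SET operations:
Step 2: SET(x, 3) ← SET
Step 4: SET(x, 8) ← SET
Total: 2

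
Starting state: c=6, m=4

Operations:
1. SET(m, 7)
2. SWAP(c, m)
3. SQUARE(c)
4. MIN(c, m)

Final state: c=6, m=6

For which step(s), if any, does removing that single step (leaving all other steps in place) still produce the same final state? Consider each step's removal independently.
Step(s) 1, 3

Testing removal of each single step:
Without step 1: final = c=6, m=6 (same)
Without step 2: final = c=7, m=7 (different)
Without step 3: final = c=6, m=6 (same)
Without step 4: final = c=49, m=6 (different)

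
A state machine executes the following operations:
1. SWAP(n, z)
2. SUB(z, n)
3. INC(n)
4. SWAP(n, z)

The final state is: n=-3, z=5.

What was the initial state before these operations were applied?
n=1, z=4

Working backwards:
Final state: n=-3, z=5
Before step 4 (SWAP(n, z)): n=5, z=-3
Before step 3 (INC(n)): n=4, z=-3
Before step 2 (SUB(z, n)): n=4, z=1
Before step 1 (SWAP(n, z)): n=1, z=4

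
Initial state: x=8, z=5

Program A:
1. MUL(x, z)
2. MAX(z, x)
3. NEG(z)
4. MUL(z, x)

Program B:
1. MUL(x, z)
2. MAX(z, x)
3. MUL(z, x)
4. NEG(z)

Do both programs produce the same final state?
Yes

Program A final state: x=40, z=-1600
Program B final state: x=40, z=-1600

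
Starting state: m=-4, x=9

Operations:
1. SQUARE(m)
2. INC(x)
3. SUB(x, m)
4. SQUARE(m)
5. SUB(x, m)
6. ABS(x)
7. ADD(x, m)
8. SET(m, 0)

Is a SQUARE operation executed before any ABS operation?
Yes

First SQUARE: step 1
First ABS: step 6
Since 1 < 6, SQUARE comes first.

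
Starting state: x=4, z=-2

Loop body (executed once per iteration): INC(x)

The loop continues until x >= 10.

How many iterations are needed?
6

Tracing iterations:
Initial: x=4, z=-2
After iteration 1: x=5, z=-2
After iteration 2: x=6, z=-2
After iteration 3: x=7, z=-2
After iteration 4: x=8, z=-2
After iteration 5: x=9, z=-2
After iteration 6: x=10, z=-2
x >= 10 now holds, so the loop exits after 6 iterations.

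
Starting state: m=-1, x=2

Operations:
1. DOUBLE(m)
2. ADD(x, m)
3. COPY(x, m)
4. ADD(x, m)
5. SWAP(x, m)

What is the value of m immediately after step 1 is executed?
m = -2

Tracing m through execution:
Initial: m = -1
After step 1 (DOUBLE(m)): m = -2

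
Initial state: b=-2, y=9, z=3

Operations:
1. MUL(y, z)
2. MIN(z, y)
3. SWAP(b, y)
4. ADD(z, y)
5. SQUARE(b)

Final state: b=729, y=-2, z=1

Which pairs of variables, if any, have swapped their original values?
None

Comparing initial and final values:
b: -2 → 729
z: 3 → 1
y: 9 → -2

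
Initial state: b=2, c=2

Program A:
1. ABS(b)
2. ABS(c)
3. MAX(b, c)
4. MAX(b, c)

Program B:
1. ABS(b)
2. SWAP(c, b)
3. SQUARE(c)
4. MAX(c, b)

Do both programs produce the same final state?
No

Program A final state: b=2, c=2
Program B final state: b=2, c=4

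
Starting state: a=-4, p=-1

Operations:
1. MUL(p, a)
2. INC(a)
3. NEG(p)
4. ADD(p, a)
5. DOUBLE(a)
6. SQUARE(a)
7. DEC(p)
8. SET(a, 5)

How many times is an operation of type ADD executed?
1

Counting ADD operations:
Step 4: ADD(p, a) ← ADD
Total: 1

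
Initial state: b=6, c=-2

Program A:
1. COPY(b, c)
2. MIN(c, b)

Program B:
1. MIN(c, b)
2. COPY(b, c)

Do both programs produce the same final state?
Yes

Program A final state: b=-2, c=-2
Program B final state: b=-2, c=-2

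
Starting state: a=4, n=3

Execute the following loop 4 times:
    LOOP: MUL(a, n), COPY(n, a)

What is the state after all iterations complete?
a=429981696, n=429981696

Iteration trace:
Start: a=4, n=3
After iteration 1: a=12, n=12
After iteration 2: a=144, n=144
After iteration 3: a=20736, n=20736
After iteration 4: a=429981696, n=429981696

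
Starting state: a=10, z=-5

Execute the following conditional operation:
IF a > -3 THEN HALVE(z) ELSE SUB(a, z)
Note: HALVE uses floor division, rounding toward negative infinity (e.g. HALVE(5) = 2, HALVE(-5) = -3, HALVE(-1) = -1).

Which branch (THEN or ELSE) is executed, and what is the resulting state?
Branch: THEN, Final state: a=10, z=-3

Evaluating condition: a > -3
a = 10
Condition is True, so THEN branch executes
After HALVE(z): a=10, z=-3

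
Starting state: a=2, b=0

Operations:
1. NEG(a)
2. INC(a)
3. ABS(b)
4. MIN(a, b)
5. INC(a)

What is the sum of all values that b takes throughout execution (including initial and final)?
0

Values of b at each step:
Initial: b = 0
After step 1: b = 0
After step 2: b = 0
After step 3: b = 0
After step 4: b = 0
After step 5: b = 0
Sum = 0 + 0 + 0 + 0 + 0 + 0 = 0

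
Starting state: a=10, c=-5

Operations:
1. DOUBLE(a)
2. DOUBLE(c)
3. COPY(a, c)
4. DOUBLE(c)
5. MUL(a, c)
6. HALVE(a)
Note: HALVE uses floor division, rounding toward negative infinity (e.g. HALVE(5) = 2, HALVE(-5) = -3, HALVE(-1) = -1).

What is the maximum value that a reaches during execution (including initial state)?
200

Values of a at each step:
Initial: a = 10
After step 1: a = 20
After step 2: a = 20
After step 3: a = -10
After step 4: a = -10
After step 5: a = 200 ← maximum
After step 6: a = 100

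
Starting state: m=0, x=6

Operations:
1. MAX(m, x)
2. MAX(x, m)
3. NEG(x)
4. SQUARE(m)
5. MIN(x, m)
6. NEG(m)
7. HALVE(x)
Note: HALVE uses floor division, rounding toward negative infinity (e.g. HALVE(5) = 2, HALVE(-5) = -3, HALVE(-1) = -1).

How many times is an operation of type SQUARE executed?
1

Counting SQUARE operations:
Step 4: SQUARE(m) ← SQUARE
Total: 1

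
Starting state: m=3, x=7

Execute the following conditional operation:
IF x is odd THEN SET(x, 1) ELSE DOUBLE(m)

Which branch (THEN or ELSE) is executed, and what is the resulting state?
Branch: THEN, Final state: m=3, x=1

Evaluating condition: x is odd
Condition is True, so THEN branch executes
After SET(x, 1): m=3, x=1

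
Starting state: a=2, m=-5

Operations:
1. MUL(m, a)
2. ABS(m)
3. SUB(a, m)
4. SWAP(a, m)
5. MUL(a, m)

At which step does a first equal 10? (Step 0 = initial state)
Step 4

Tracing a:
Initial: a = 2
After step 1: a = 2
After step 2: a = 2
After step 3: a = -8
After step 4: a = 10 ← first occurrence
After step 5: a = -80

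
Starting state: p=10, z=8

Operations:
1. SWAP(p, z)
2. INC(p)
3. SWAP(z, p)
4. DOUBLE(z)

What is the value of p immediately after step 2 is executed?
p = 9

Tracing p through execution:
Initial: p = 10
After step 1 (SWAP(p, z)): p = 8
After step 2 (INC(p)): p = 9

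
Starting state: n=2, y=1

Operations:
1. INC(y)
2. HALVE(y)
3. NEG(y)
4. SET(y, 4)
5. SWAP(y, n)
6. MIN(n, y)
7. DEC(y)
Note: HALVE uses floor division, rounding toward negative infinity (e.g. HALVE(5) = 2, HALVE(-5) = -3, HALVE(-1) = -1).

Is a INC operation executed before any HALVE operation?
Yes

First INC: step 1
First HALVE: step 2
Since 1 < 2, INC comes first.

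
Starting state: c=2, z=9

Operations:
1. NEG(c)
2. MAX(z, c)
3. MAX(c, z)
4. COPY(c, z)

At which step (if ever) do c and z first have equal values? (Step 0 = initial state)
Step 3

c and z first become equal after step 3.

Comparing values at each step:
Initial: c=2, z=9
After step 1: c=-2, z=9
After step 2: c=-2, z=9
After step 3: c=9, z=9 ← equal!
After step 4: c=9, z=9 ← equal!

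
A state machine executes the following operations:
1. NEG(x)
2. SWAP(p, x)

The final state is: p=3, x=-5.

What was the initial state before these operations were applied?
p=-5, x=-3

Working backwards:
Final state: p=3, x=-5
Before step 2 (SWAP(p, x)): p=-5, x=3
Before step 1 (NEG(x)): p=-5, x=-3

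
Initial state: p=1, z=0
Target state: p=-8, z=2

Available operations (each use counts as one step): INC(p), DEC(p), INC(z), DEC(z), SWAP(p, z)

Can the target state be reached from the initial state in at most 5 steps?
No

The target state cannot be reached within 5 steps.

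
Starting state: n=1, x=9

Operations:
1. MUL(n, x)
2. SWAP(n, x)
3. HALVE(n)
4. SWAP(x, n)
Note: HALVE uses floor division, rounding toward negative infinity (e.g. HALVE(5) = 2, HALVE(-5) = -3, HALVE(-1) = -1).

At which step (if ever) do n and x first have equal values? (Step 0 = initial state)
Step 1

n and x first become equal after step 1.

Comparing values at each step:
Initial: n=1, x=9
After step 1: n=9, x=9 ← equal!
After step 2: n=9, x=9 ← equal!
After step 3: n=4, x=9
After step 4: n=9, x=4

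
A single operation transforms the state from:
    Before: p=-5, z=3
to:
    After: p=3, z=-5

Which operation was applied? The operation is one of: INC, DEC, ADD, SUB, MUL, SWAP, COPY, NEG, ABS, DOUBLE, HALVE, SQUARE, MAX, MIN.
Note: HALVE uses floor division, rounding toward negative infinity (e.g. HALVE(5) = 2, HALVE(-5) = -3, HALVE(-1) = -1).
SWAP(p, z)

Analyzing the change:
Before: p=-5, z=3
After: p=3, z=-5
Variable p changed from -5 to 3
Variable z changed from 3 to -5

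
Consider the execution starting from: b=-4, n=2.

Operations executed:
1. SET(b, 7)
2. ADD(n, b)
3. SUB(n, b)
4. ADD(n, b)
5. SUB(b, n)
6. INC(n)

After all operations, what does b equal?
b = -2

Tracing execution:
Step 1: SET(b, 7) → b = 7
Step 2: ADD(n, b) → b = 7
Step 3: SUB(n, b) → b = 7
Step 4: ADD(n, b) → b = 7
Step 5: SUB(b, n) → b = -2
Step 6: INC(n) → b = -2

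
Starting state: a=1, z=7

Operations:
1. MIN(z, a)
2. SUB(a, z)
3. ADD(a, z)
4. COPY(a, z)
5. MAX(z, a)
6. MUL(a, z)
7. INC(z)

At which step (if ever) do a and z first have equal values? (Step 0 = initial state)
Step 1

a and z first become equal after step 1.

Comparing values at each step:
Initial: a=1, z=7
After step 1: a=1, z=1 ← equal!
After step 2: a=0, z=1
After step 3: a=1, z=1 ← equal!
After step 4: a=1, z=1 ← equal!
After step 5: a=1, z=1 ← equal!
After step 6: a=1, z=1 ← equal!
After step 7: a=1, z=2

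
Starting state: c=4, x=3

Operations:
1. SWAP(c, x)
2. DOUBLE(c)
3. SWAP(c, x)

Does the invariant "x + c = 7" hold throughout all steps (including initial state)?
No, violated after step 2

The invariant is violated after step 2.

State at each step:
Initial: c=4, x=3
After step 1: c=3, x=4
After step 2: c=6, x=4
After step 3: c=4, x=6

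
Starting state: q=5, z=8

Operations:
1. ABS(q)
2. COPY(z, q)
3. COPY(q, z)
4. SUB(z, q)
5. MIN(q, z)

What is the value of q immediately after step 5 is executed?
q = 0

Tracing q through execution:
Initial: q = 5
After step 1 (ABS(q)): q = 5
After step 2 (COPY(z, q)): q = 5
After step 3 (COPY(q, z)): q = 5
After step 4 (SUB(z, q)): q = 5
After step 5 (MIN(q, z)): q = 0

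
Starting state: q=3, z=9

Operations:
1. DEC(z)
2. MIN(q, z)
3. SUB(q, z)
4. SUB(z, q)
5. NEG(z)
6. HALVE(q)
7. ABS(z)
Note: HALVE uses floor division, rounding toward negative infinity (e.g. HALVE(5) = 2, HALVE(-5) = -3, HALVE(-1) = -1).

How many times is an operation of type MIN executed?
1

Counting MIN operations:
Step 2: MIN(q, z) ← MIN
Total: 1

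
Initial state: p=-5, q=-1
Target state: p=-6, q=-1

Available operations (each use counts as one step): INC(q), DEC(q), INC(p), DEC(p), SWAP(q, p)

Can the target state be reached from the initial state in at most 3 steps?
Yes

Path (1 step): DEC(p)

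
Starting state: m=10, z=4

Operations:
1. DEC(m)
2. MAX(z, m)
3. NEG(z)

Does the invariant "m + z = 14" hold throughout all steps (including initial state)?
No, violated after step 1

The invariant is violated after step 1.

State at each step:
Initial: m=10, z=4
After step 1: m=9, z=4
After step 2: m=9, z=9
After step 3: m=9, z=-9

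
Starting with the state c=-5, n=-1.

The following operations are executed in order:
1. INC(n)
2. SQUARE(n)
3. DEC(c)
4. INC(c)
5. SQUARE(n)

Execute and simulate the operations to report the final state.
{c: -5, n: 0}

Step-by-step execution:
Initial: c=-5, n=-1
After step 1 (INC(n)): c=-5, n=0
After step 2 (SQUARE(n)): c=-5, n=0
After step 3 (DEC(c)): c=-6, n=0
After step 4 (INC(c)): c=-5, n=0
After step 5 (SQUARE(n)): c=-5, n=0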